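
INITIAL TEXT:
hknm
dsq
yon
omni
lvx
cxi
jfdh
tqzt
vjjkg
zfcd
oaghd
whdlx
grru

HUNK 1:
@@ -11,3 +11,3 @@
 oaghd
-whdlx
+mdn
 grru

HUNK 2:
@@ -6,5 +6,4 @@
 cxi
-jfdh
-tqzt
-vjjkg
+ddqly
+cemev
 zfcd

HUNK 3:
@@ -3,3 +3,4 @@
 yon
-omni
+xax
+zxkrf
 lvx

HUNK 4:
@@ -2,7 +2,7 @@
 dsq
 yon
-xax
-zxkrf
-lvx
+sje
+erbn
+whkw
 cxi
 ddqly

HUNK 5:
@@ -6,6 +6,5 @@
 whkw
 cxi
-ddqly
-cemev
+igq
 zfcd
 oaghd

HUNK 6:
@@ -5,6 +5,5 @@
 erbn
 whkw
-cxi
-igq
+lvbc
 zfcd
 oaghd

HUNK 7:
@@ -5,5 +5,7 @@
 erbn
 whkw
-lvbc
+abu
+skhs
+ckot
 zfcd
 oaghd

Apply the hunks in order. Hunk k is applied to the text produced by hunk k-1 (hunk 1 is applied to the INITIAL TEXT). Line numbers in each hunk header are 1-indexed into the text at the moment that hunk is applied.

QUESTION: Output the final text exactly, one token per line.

Answer: hknm
dsq
yon
sje
erbn
whkw
abu
skhs
ckot
zfcd
oaghd
mdn
grru

Derivation:
Hunk 1: at line 11 remove [whdlx] add [mdn] -> 13 lines: hknm dsq yon omni lvx cxi jfdh tqzt vjjkg zfcd oaghd mdn grru
Hunk 2: at line 6 remove [jfdh,tqzt,vjjkg] add [ddqly,cemev] -> 12 lines: hknm dsq yon omni lvx cxi ddqly cemev zfcd oaghd mdn grru
Hunk 3: at line 3 remove [omni] add [xax,zxkrf] -> 13 lines: hknm dsq yon xax zxkrf lvx cxi ddqly cemev zfcd oaghd mdn grru
Hunk 4: at line 2 remove [xax,zxkrf,lvx] add [sje,erbn,whkw] -> 13 lines: hknm dsq yon sje erbn whkw cxi ddqly cemev zfcd oaghd mdn grru
Hunk 5: at line 6 remove [ddqly,cemev] add [igq] -> 12 lines: hknm dsq yon sje erbn whkw cxi igq zfcd oaghd mdn grru
Hunk 6: at line 5 remove [cxi,igq] add [lvbc] -> 11 lines: hknm dsq yon sje erbn whkw lvbc zfcd oaghd mdn grru
Hunk 7: at line 5 remove [lvbc] add [abu,skhs,ckot] -> 13 lines: hknm dsq yon sje erbn whkw abu skhs ckot zfcd oaghd mdn grru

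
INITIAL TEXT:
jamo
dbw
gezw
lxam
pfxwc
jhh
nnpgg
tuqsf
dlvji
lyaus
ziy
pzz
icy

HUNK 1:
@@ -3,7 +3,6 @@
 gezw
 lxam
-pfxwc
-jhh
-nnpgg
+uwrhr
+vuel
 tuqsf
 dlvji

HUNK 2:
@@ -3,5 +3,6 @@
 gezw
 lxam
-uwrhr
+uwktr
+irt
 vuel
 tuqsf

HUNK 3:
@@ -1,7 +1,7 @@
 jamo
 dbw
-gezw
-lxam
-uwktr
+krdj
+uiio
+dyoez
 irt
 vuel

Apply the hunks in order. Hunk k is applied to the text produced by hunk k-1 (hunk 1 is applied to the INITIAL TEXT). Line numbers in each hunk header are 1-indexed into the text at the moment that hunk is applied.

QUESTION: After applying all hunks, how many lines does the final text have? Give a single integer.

Answer: 13

Derivation:
Hunk 1: at line 3 remove [pfxwc,jhh,nnpgg] add [uwrhr,vuel] -> 12 lines: jamo dbw gezw lxam uwrhr vuel tuqsf dlvji lyaus ziy pzz icy
Hunk 2: at line 3 remove [uwrhr] add [uwktr,irt] -> 13 lines: jamo dbw gezw lxam uwktr irt vuel tuqsf dlvji lyaus ziy pzz icy
Hunk 3: at line 1 remove [gezw,lxam,uwktr] add [krdj,uiio,dyoez] -> 13 lines: jamo dbw krdj uiio dyoez irt vuel tuqsf dlvji lyaus ziy pzz icy
Final line count: 13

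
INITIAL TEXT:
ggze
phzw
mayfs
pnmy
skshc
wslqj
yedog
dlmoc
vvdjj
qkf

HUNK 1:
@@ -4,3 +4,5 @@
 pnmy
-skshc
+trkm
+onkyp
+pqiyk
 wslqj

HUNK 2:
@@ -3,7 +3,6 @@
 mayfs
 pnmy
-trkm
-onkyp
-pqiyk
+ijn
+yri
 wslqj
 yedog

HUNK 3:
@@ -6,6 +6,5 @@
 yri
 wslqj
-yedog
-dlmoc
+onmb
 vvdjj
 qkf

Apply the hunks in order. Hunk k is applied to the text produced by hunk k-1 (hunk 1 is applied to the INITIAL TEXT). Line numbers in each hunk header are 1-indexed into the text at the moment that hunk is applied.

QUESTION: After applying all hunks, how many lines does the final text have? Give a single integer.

Hunk 1: at line 4 remove [skshc] add [trkm,onkyp,pqiyk] -> 12 lines: ggze phzw mayfs pnmy trkm onkyp pqiyk wslqj yedog dlmoc vvdjj qkf
Hunk 2: at line 3 remove [trkm,onkyp,pqiyk] add [ijn,yri] -> 11 lines: ggze phzw mayfs pnmy ijn yri wslqj yedog dlmoc vvdjj qkf
Hunk 3: at line 6 remove [yedog,dlmoc] add [onmb] -> 10 lines: ggze phzw mayfs pnmy ijn yri wslqj onmb vvdjj qkf
Final line count: 10

Answer: 10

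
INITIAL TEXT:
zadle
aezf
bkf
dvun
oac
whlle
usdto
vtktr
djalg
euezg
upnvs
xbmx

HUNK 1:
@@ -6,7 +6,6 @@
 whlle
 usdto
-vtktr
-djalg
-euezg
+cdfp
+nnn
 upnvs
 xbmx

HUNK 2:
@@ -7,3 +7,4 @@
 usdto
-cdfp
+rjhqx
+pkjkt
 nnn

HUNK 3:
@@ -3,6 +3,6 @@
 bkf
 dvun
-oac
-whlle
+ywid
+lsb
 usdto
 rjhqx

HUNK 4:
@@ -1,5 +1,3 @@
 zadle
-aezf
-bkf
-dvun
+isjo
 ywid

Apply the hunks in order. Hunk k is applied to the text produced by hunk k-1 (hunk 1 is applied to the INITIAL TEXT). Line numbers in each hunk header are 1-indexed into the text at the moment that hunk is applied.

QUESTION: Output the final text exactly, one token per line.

Hunk 1: at line 6 remove [vtktr,djalg,euezg] add [cdfp,nnn] -> 11 lines: zadle aezf bkf dvun oac whlle usdto cdfp nnn upnvs xbmx
Hunk 2: at line 7 remove [cdfp] add [rjhqx,pkjkt] -> 12 lines: zadle aezf bkf dvun oac whlle usdto rjhqx pkjkt nnn upnvs xbmx
Hunk 3: at line 3 remove [oac,whlle] add [ywid,lsb] -> 12 lines: zadle aezf bkf dvun ywid lsb usdto rjhqx pkjkt nnn upnvs xbmx
Hunk 4: at line 1 remove [aezf,bkf,dvun] add [isjo] -> 10 lines: zadle isjo ywid lsb usdto rjhqx pkjkt nnn upnvs xbmx

Answer: zadle
isjo
ywid
lsb
usdto
rjhqx
pkjkt
nnn
upnvs
xbmx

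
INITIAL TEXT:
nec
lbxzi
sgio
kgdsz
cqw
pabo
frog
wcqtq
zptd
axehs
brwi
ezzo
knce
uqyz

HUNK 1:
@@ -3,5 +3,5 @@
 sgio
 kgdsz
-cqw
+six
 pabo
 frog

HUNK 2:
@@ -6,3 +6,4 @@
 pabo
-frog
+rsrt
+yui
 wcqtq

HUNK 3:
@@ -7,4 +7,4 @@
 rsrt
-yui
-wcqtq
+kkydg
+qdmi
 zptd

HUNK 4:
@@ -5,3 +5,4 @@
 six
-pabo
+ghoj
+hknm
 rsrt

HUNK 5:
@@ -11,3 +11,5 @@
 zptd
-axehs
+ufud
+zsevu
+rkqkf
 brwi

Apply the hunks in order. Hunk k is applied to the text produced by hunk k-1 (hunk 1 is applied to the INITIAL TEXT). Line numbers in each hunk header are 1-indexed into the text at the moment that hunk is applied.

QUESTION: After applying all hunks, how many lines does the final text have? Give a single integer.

Hunk 1: at line 3 remove [cqw] add [six] -> 14 lines: nec lbxzi sgio kgdsz six pabo frog wcqtq zptd axehs brwi ezzo knce uqyz
Hunk 2: at line 6 remove [frog] add [rsrt,yui] -> 15 lines: nec lbxzi sgio kgdsz six pabo rsrt yui wcqtq zptd axehs brwi ezzo knce uqyz
Hunk 3: at line 7 remove [yui,wcqtq] add [kkydg,qdmi] -> 15 lines: nec lbxzi sgio kgdsz six pabo rsrt kkydg qdmi zptd axehs brwi ezzo knce uqyz
Hunk 4: at line 5 remove [pabo] add [ghoj,hknm] -> 16 lines: nec lbxzi sgio kgdsz six ghoj hknm rsrt kkydg qdmi zptd axehs brwi ezzo knce uqyz
Hunk 5: at line 11 remove [axehs] add [ufud,zsevu,rkqkf] -> 18 lines: nec lbxzi sgio kgdsz six ghoj hknm rsrt kkydg qdmi zptd ufud zsevu rkqkf brwi ezzo knce uqyz
Final line count: 18

Answer: 18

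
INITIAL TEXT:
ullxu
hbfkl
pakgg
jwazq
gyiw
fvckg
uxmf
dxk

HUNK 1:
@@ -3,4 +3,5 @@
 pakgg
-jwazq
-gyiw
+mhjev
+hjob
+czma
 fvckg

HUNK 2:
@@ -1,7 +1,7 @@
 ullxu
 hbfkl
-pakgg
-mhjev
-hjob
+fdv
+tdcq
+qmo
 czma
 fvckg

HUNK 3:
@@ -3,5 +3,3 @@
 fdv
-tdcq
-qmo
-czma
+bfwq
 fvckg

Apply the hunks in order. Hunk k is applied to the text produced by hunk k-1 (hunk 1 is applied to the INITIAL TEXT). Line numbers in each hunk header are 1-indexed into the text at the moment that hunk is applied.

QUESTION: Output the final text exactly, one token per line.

Answer: ullxu
hbfkl
fdv
bfwq
fvckg
uxmf
dxk

Derivation:
Hunk 1: at line 3 remove [jwazq,gyiw] add [mhjev,hjob,czma] -> 9 lines: ullxu hbfkl pakgg mhjev hjob czma fvckg uxmf dxk
Hunk 2: at line 1 remove [pakgg,mhjev,hjob] add [fdv,tdcq,qmo] -> 9 lines: ullxu hbfkl fdv tdcq qmo czma fvckg uxmf dxk
Hunk 3: at line 3 remove [tdcq,qmo,czma] add [bfwq] -> 7 lines: ullxu hbfkl fdv bfwq fvckg uxmf dxk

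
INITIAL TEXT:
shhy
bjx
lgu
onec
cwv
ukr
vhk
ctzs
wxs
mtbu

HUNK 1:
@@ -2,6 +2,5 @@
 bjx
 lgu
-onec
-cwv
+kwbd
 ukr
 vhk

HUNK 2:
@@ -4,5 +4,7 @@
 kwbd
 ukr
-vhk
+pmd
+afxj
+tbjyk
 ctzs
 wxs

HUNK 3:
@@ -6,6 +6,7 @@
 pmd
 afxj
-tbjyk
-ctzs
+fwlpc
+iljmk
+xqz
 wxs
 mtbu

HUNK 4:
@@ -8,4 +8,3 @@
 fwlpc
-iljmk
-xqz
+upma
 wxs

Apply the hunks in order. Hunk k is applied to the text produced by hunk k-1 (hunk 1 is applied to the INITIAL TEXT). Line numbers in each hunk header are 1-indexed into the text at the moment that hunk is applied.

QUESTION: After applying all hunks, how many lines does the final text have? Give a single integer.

Hunk 1: at line 2 remove [onec,cwv] add [kwbd] -> 9 lines: shhy bjx lgu kwbd ukr vhk ctzs wxs mtbu
Hunk 2: at line 4 remove [vhk] add [pmd,afxj,tbjyk] -> 11 lines: shhy bjx lgu kwbd ukr pmd afxj tbjyk ctzs wxs mtbu
Hunk 3: at line 6 remove [tbjyk,ctzs] add [fwlpc,iljmk,xqz] -> 12 lines: shhy bjx lgu kwbd ukr pmd afxj fwlpc iljmk xqz wxs mtbu
Hunk 4: at line 8 remove [iljmk,xqz] add [upma] -> 11 lines: shhy bjx lgu kwbd ukr pmd afxj fwlpc upma wxs mtbu
Final line count: 11

Answer: 11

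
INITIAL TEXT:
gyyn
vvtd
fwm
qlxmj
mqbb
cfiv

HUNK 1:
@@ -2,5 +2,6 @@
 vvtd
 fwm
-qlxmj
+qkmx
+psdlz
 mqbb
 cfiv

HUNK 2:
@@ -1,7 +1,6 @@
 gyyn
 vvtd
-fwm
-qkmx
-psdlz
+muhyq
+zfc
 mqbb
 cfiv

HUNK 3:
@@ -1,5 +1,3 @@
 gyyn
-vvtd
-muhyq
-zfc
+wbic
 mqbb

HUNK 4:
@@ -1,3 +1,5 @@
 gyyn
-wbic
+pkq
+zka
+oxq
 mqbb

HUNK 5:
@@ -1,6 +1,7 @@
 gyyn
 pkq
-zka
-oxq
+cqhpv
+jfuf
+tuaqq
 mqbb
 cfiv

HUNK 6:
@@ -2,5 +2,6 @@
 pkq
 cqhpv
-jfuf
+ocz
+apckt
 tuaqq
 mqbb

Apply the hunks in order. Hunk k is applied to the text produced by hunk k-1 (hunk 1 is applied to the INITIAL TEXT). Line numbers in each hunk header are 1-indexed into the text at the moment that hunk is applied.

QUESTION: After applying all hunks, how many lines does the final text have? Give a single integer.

Answer: 8

Derivation:
Hunk 1: at line 2 remove [qlxmj] add [qkmx,psdlz] -> 7 lines: gyyn vvtd fwm qkmx psdlz mqbb cfiv
Hunk 2: at line 1 remove [fwm,qkmx,psdlz] add [muhyq,zfc] -> 6 lines: gyyn vvtd muhyq zfc mqbb cfiv
Hunk 3: at line 1 remove [vvtd,muhyq,zfc] add [wbic] -> 4 lines: gyyn wbic mqbb cfiv
Hunk 4: at line 1 remove [wbic] add [pkq,zka,oxq] -> 6 lines: gyyn pkq zka oxq mqbb cfiv
Hunk 5: at line 1 remove [zka,oxq] add [cqhpv,jfuf,tuaqq] -> 7 lines: gyyn pkq cqhpv jfuf tuaqq mqbb cfiv
Hunk 6: at line 2 remove [jfuf] add [ocz,apckt] -> 8 lines: gyyn pkq cqhpv ocz apckt tuaqq mqbb cfiv
Final line count: 8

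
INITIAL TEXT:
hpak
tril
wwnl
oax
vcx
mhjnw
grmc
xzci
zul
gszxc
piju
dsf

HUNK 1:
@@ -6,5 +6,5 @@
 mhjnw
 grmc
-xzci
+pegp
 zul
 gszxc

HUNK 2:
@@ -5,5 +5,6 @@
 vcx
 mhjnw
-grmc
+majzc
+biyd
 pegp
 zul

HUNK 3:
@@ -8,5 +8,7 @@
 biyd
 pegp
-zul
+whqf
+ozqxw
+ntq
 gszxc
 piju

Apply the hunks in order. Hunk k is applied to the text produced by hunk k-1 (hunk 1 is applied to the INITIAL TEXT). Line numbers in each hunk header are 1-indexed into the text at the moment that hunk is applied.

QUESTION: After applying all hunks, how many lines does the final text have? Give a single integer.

Hunk 1: at line 6 remove [xzci] add [pegp] -> 12 lines: hpak tril wwnl oax vcx mhjnw grmc pegp zul gszxc piju dsf
Hunk 2: at line 5 remove [grmc] add [majzc,biyd] -> 13 lines: hpak tril wwnl oax vcx mhjnw majzc biyd pegp zul gszxc piju dsf
Hunk 3: at line 8 remove [zul] add [whqf,ozqxw,ntq] -> 15 lines: hpak tril wwnl oax vcx mhjnw majzc biyd pegp whqf ozqxw ntq gszxc piju dsf
Final line count: 15

Answer: 15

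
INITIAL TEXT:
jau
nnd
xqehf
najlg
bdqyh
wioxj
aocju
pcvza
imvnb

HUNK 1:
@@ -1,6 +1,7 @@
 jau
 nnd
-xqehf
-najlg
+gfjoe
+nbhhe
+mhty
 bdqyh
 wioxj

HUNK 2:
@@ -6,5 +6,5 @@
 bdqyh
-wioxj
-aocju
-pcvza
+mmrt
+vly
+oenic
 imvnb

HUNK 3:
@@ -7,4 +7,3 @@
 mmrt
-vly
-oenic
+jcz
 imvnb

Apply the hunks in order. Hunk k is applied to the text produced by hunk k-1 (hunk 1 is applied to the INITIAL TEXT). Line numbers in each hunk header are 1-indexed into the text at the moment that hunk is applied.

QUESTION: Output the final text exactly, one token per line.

Hunk 1: at line 1 remove [xqehf,najlg] add [gfjoe,nbhhe,mhty] -> 10 lines: jau nnd gfjoe nbhhe mhty bdqyh wioxj aocju pcvza imvnb
Hunk 2: at line 6 remove [wioxj,aocju,pcvza] add [mmrt,vly,oenic] -> 10 lines: jau nnd gfjoe nbhhe mhty bdqyh mmrt vly oenic imvnb
Hunk 3: at line 7 remove [vly,oenic] add [jcz] -> 9 lines: jau nnd gfjoe nbhhe mhty bdqyh mmrt jcz imvnb

Answer: jau
nnd
gfjoe
nbhhe
mhty
bdqyh
mmrt
jcz
imvnb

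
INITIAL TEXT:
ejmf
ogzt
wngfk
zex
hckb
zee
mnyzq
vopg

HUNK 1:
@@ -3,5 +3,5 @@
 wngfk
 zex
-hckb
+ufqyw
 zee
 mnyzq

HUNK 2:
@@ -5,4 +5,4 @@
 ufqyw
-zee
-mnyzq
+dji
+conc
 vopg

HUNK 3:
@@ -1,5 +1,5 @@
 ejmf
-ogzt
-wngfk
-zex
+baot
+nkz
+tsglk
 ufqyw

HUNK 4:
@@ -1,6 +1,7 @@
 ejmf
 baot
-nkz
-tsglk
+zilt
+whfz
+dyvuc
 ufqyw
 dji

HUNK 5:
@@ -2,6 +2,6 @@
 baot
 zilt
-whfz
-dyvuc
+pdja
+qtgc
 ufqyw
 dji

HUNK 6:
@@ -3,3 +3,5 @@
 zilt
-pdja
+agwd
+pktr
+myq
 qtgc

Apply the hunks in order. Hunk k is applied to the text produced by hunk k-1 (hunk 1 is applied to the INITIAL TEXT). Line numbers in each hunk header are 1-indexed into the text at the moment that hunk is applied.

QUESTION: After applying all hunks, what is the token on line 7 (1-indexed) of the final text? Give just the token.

Answer: qtgc

Derivation:
Hunk 1: at line 3 remove [hckb] add [ufqyw] -> 8 lines: ejmf ogzt wngfk zex ufqyw zee mnyzq vopg
Hunk 2: at line 5 remove [zee,mnyzq] add [dji,conc] -> 8 lines: ejmf ogzt wngfk zex ufqyw dji conc vopg
Hunk 3: at line 1 remove [ogzt,wngfk,zex] add [baot,nkz,tsglk] -> 8 lines: ejmf baot nkz tsglk ufqyw dji conc vopg
Hunk 4: at line 1 remove [nkz,tsglk] add [zilt,whfz,dyvuc] -> 9 lines: ejmf baot zilt whfz dyvuc ufqyw dji conc vopg
Hunk 5: at line 2 remove [whfz,dyvuc] add [pdja,qtgc] -> 9 lines: ejmf baot zilt pdja qtgc ufqyw dji conc vopg
Hunk 6: at line 3 remove [pdja] add [agwd,pktr,myq] -> 11 lines: ejmf baot zilt agwd pktr myq qtgc ufqyw dji conc vopg
Final line 7: qtgc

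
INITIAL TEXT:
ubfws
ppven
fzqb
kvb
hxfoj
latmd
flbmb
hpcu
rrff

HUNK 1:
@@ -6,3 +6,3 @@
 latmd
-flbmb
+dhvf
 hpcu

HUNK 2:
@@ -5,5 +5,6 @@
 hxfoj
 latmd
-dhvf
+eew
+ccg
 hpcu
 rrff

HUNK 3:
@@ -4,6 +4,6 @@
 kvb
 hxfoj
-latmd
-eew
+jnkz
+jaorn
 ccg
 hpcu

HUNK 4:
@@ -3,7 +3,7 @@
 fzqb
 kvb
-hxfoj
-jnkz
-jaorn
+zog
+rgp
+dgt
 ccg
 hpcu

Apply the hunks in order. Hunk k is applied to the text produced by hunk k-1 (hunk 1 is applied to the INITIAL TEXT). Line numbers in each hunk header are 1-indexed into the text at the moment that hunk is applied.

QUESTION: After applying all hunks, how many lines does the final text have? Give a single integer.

Answer: 10

Derivation:
Hunk 1: at line 6 remove [flbmb] add [dhvf] -> 9 lines: ubfws ppven fzqb kvb hxfoj latmd dhvf hpcu rrff
Hunk 2: at line 5 remove [dhvf] add [eew,ccg] -> 10 lines: ubfws ppven fzqb kvb hxfoj latmd eew ccg hpcu rrff
Hunk 3: at line 4 remove [latmd,eew] add [jnkz,jaorn] -> 10 lines: ubfws ppven fzqb kvb hxfoj jnkz jaorn ccg hpcu rrff
Hunk 4: at line 3 remove [hxfoj,jnkz,jaorn] add [zog,rgp,dgt] -> 10 lines: ubfws ppven fzqb kvb zog rgp dgt ccg hpcu rrff
Final line count: 10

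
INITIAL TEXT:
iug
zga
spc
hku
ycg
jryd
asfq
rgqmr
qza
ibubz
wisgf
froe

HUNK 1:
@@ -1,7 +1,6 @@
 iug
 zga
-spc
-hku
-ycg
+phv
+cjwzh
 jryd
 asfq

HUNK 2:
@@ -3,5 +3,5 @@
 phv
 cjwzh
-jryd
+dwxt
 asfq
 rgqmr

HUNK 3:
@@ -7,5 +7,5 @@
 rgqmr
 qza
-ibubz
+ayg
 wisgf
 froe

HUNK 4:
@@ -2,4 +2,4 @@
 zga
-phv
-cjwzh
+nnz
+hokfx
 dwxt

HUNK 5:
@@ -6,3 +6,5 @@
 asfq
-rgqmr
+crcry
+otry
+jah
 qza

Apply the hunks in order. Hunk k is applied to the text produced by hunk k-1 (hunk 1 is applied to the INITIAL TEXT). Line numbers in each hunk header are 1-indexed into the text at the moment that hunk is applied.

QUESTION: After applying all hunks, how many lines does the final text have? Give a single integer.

Hunk 1: at line 1 remove [spc,hku,ycg] add [phv,cjwzh] -> 11 lines: iug zga phv cjwzh jryd asfq rgqmr qza ibubz wisgf froe
Hunk 2: at line 3 remove [jryd] add [dwxt] -> 11 lines: iug zga phv cjwzh dwxt asfq rgqmr qza ibubz wisgf froe
Hunk 3: at line 7 remove [ibubz] add [ayg] -> 11 lines: iug zga phv cjwzh dwxt asfq rgqmr qza ayg wisgf froe
Hunk 4: at line 2 remove [phv,cjwzh] add [nnz,hokfx] -> 11 lines: iug zga nnz hokfx dwxt asfq rgqmr qza ayg wisgf froe
Hunk 5: at line 6 remove [rgqmr] add [crcry,otry,jah] -> 13 lines: iug zga nnz hokfx dwxt asfq crcry otry jah qza ayg wisgf froe
Final line count: 13

Answer: 13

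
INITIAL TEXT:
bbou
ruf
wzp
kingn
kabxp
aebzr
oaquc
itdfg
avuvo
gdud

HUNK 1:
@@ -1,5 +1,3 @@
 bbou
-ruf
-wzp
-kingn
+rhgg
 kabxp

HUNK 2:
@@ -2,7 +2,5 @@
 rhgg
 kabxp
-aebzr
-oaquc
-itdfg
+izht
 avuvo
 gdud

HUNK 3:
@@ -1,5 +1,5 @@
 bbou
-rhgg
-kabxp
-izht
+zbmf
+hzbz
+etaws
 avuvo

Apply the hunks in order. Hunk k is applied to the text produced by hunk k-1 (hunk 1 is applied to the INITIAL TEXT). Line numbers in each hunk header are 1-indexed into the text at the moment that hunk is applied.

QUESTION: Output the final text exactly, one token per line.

Hunk 1: at line 1 remove [ruf,wzp,kingn] add [rhgg] -> 8 lines: bbou rhgg kabxp aebzr oaquc itdfg avuvo gdud
Hunk 2: at line 2 remove [aebzr,oaquc,itdfg] add [izht] -> 6 lines: bbou rhgg kabxp izht avuvo gdud
Hunk 3: at line 1 remove [rhgg,kabxp,izht] add [zbmf,hzbz,etaws] -> 6 lines: bbou zbmf hzbz etaws avuvo gdud

Answer: bbou
zbmf
hzbz
etaws
avuvo
gdud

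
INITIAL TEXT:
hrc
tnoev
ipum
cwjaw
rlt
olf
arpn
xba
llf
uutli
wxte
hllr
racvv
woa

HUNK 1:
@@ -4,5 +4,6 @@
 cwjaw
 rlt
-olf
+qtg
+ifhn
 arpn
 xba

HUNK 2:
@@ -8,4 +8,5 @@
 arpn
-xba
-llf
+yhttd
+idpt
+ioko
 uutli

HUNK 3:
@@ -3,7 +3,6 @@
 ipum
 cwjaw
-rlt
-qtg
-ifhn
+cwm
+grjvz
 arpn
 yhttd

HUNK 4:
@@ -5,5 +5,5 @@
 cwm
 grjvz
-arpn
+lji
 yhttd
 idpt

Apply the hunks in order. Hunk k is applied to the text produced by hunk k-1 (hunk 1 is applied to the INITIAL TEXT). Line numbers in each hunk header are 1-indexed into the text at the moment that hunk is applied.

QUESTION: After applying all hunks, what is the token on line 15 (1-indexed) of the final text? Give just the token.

Hunk 1: at line 4 remove [olf] add [qtg,ifhn] -> 15 lines: hrc tnoev ipum cwjaw rlt qtg ifhn arpn xba llf uutli wxte hllr racvv woa
Hunk 2: at line 8 remove [xba,llf] add [yhttd,idpt,ioko] -> 16 lines: hrc tnoev ipum cwjaw rlt qtg ifhn arpn yhttd idpt ioko uutli wxte hllr racvv woa
Hunk 3: at line 3 remove [rlt,qtg,ifhn] add [cwm,grjvz] -> 15 lines: hrc tnoev ipum cwjaw cwm grjvz arpn yhttd idpt ioko uutli wxte hllr racvv woa
Hunk 4: at line 5 remove [arpn] add [lji] -> 15 lines: hrc tnoev ipum cwjaw cwm grjvz lji yhttd idpt ioko uutli wxte hllr racvv woa
Final line 15: woa

Answer: woa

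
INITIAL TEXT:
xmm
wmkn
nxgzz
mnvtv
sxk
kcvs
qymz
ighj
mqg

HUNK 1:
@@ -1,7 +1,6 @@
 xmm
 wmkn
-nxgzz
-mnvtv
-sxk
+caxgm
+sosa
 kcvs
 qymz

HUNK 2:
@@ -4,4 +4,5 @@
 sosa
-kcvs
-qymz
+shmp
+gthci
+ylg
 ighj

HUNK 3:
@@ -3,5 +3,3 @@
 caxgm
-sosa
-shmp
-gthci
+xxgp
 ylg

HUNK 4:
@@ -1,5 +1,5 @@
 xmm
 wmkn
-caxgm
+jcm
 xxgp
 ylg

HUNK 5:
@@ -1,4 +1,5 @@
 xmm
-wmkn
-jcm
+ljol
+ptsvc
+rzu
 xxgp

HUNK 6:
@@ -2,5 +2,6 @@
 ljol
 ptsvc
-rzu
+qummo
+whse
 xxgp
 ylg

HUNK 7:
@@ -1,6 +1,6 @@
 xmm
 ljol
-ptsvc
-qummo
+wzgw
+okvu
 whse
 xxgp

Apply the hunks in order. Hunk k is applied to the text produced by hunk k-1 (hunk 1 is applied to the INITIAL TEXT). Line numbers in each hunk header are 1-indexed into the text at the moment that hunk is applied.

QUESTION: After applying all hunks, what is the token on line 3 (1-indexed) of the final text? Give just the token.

Answer: wzgw

Derivation:
Hunk 1: at line 1 remove [nxgzz,mnvtv,sxk] add [caxgm,sosa] -> 8 lines: xmm wmkn caxgm sosa kcvs qymz ighj mqg
Hunk 2: at line 4 remove [kcvs,qymz] add [shmp,gthci,ylg] -> 9 lines: xmm wmkn caxgm sosa shmp gthci ylg ighj mqg
Hunk 3: at line 3 remove [sosa,shmp,gthci] add [xxgp] -> 7 lines: xmm wmkn caxgm xxgp ylg ighj mqg
Hunk 4: at line 1 remove [caxgm] add [jcm] -> 7 lines: xmm wmkn jcm xxgp ylg ighj mqg
Hunk 5: at line 1 remove [wmkn,jcm] add [ljol,ptsvc,rzu] -> 8 lines: xmm ljol ptsvc rzu xxgp ylg ighj mqg
Hunk 6: at line 2 remove [rzu] add [qummo,whse] -> 9 lines: xmm ljol ptsvc qummo whse xxgp ylg ighj mqg
Hunk 7: at line 1 remove [ptsvc,qummo] add [wzgw,okvu] -> 9 lines: xmm ljol wzgw okvu whse xxgp ylg ighj mqg
Final line 3: wzgw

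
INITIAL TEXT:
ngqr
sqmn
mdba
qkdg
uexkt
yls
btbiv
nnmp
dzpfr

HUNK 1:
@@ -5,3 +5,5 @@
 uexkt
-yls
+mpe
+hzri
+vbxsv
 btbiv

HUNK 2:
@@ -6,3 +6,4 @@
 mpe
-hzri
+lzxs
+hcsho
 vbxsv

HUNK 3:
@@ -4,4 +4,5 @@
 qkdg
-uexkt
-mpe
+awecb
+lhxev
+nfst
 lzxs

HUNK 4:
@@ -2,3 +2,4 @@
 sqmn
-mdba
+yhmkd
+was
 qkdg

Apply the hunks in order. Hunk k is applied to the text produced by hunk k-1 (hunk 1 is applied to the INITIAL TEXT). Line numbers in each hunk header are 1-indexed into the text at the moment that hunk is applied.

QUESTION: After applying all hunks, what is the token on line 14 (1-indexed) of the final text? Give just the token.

Answer: dzpfr

Derivation:
Hunk 1: at line 5 remove [yls] add [mpe,hzri,vbxsv] -> 11 lines: ngqr sqmn mdba qkdg uexkt mpe hzri vbxsv btbiv nnmp dzpfr
Hunk 2: at line 6 remove [hzri] add [lzxs,hcsho] -> 12 lines: ngqr sqmn mdba qkdg uexkt mpe lzxs hcsho vbxsv btbiv nnmp dzpfr
Hunk 3: at line 4 remove [uexkt,mpe] add [awecb,lhxev,nfst] -> 13 lines: ngqr sqmn mdba qkdg awecb lhxev nfst lzxs hcsho vbxsv btbiv nnmp dzpfr
Hunk 4: at line 2 remove [mdba] add [yhmkd,was] -> 14 lines: ngqr sqmn yhmkd was qkdg awecb lhxev nfst lzxs hcsho vbxsv btbiv nnmp dzpfr
Final line 14: dzpfr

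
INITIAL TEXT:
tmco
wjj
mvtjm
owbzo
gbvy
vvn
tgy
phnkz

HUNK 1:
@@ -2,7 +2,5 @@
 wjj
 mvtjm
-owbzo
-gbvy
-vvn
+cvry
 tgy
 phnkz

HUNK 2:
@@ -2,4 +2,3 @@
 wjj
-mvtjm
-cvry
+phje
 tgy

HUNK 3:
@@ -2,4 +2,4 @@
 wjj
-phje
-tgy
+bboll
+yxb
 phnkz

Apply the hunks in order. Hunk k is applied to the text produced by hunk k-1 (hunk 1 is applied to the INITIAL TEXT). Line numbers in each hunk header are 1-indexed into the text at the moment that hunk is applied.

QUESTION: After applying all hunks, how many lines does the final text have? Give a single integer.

Answer: 5

Derivation:
Hunk 1: at line 2 remove [owbzo,gbvy,vvn] add [cvry] -> 6 lines: tmco wjj mvtjm cvry tgy phnkz
Hunk 2: at line 2 remove [mvtjm,cvry] add [phje] -> 5 lines: tmco wjj phje tgy phnkz
Hunk 3: at line 2 remove [phje,tgy] add [bboll,yxb] -> 5 lines: tmco wjj bboll yxb phnkz
Final line count: 5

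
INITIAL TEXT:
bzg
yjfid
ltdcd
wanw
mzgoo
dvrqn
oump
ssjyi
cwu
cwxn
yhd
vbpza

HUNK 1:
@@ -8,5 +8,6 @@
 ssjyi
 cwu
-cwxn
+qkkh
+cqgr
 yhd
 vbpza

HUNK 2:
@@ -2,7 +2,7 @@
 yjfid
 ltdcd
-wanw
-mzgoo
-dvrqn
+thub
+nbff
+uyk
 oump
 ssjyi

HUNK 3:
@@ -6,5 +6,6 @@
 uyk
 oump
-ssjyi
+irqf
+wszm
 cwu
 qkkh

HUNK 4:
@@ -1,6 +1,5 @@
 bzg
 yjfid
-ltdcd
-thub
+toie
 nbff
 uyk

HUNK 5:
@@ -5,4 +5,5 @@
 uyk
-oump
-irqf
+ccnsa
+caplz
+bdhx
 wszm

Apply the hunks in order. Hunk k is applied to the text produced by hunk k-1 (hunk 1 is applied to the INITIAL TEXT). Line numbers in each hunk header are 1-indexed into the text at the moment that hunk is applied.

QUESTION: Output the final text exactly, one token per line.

Answer: bzg
yjfid
toie
nbff
uyk
ccnsa
caplz
bdhx
wszm
cwu
qkkh
cqgr
yhd
vbpza

Derivation:
Hunk 1: at line 8 remove [cwxn] add [qkkh,cqgr] -> 13 lines: bzg yjfid ltdcd wanw mzgoo dvrqn oump ssjyi cwu qkkh cqgr yhd vbpza
Hunk 2: at line 2 remove [wanw,mzgoo,dvrqn] add [thub,nbff,uyk] -> 13 lines: bzg yjfid ltdcd thub nbff uyk oump ssjyi cwu qkkh cqgr yhd vbpza
Hunk 3: at line 6 remove [ssjyi] add [irqf,wszm] -> 14 lines: bzg yjfid ltdcd thub nbff uyk oump irqf wszm cwu qkkh cqgr yhd vbpza
Hunk 4: at line 1 remove [ltdcd,thub] add [toie] -> 13 lines: bzg yjfid toie nbff uyk oump irqf wszm cwu qkkh cqgr yhd vbpza
Hunk 5: at line 5 remove [oump,irqf] add [ccnsa,caplz,bdhx] -> 14 lines: bzg yjfid toie nbff uyk ccnsa caplz bdhx wszm cwu qkkh cqgr yhd vbpza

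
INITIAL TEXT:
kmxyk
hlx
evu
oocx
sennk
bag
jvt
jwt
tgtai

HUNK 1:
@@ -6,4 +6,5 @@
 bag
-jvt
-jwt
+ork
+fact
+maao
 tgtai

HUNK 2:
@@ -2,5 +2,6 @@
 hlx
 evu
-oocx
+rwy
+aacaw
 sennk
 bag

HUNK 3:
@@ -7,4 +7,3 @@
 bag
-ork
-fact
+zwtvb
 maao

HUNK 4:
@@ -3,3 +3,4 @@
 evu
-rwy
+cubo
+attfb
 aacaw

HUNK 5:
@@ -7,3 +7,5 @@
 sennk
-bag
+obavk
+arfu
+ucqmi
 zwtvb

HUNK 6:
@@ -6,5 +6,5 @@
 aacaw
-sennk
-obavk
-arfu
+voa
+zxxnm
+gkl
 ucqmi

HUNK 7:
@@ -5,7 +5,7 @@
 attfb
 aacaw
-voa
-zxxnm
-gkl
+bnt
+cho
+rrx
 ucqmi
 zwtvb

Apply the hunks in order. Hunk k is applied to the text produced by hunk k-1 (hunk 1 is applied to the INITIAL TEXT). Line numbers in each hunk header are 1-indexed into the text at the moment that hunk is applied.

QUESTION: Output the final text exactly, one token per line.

Answer: kmxyk
hlx
evu
cubo
attfb
aacaw
bnt
cho
rrx
ucqmi
zwtvb
maao
tgtai

Derivation:
Hunk 1: at line 6 remove [jvt,jwt] add [ork,fact,maao] -> 10 lines: kmxyk hlx evu oocx sennk bag ork fact maao tgtai
Hunk 2: at line 2 remove [oocx] add [rwy,aacaw] -> 11 lines: kmxyk hlx evu rwy aacaw sennk bag ork fact maao tgtai
Hunk 3: at line 7 remove [ork,fact] add [zwtvb] -> 10 lines: kmxyk hlx evu rwy aacaw sennk bag zwtvb maao tgtai
Hunk 4: at line 3 remove [rwy] add [cubo,attfb] -> 11 lines: kmxyk hlx evu cubo attfb aacaw sennk bag zwtvb maao tgtai
Hunk 5: at line 7 remove [bag] add [obavk,arfu,ucqmi] -> 13 lines: kmxyk hlx evu cubo attfb aacaw sennk obavk arfu ucqmi zwtvb maao tgtai
Hunk 6: at line 6 remove [sennk,obavk,arfu] add [voa,zxxnm,gkl] -> 13 lines: kmxyk hlx evu cubo attfb aacaw voa zxxnm gkl ucqmi zwtvb maao tgtai
Hunk 7: at line 5 remove [voa,zxxnm,gkl] add [bnt,cho,rrx] -> 13 lines: kmxyk hlx evu cubo attfb aacaw bnt cho rrx ucqmi zwtvb maao tgtai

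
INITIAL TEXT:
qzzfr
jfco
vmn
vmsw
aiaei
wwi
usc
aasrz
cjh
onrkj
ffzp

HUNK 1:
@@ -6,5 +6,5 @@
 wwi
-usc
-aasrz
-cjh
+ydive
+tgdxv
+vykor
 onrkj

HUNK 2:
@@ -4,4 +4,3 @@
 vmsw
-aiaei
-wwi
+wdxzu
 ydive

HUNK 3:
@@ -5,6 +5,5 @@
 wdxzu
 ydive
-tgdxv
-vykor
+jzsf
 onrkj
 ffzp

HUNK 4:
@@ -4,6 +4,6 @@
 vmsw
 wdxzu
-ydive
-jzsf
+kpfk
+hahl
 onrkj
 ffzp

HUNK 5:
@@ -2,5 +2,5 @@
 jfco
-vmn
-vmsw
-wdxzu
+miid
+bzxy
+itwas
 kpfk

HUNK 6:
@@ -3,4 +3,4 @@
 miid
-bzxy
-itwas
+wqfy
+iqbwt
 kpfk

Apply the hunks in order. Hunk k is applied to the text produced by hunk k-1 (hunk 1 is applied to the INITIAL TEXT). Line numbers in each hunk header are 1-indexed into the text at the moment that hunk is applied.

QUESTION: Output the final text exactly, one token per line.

Hunk 1: at line 6 remove [usc,aasrz,cjh] add [ydive,tgdxv,vykor] -> 11 lines: qzzfr jfco vmn vmsw aiaei wwi ydive tgdxv vykor onrkj ffzp
Hunk 2: at line 4 remove [aiaei,wwi] add [wdxzu] -> 10 lines: qzzfr jfco vmn vmsw wdxzu ydive tgdxv vykor onrkj ffzp
Hunk 3: at line 5 remove [tgdxv,vykor] add [jzsf] -> 9 lines: qzzfr jfco vmn vmsw wdxzu ydive jzsf onrkj ffzp
Hunk 4: at line 4 remove [ydive,jzsf] add [kpfk,hahl] -> 9 lines: qzzfr jfco vmn vmsw wdxzu kpfk hahl onrkj ffzp
Hunk 5: at line 2 remove [vmn,vmsw,wdxzu] add [miid,bzxy,itwas] -> 9 lines: qzzfr jfco miid bzxy itwas kpfk hahl onrkj ffzp
Hunk 6: at line 3 remove [bzxy,itwas] add [wqfy,iqbwt] -> 9 lines: qzzfr jfco miid wqfy iqbwt kpfk hahl onrkj ffzp

Answer: qzzfr
jfco
miid
wqfy
iqbwt
kpfk
hahl
onrkj
ffzp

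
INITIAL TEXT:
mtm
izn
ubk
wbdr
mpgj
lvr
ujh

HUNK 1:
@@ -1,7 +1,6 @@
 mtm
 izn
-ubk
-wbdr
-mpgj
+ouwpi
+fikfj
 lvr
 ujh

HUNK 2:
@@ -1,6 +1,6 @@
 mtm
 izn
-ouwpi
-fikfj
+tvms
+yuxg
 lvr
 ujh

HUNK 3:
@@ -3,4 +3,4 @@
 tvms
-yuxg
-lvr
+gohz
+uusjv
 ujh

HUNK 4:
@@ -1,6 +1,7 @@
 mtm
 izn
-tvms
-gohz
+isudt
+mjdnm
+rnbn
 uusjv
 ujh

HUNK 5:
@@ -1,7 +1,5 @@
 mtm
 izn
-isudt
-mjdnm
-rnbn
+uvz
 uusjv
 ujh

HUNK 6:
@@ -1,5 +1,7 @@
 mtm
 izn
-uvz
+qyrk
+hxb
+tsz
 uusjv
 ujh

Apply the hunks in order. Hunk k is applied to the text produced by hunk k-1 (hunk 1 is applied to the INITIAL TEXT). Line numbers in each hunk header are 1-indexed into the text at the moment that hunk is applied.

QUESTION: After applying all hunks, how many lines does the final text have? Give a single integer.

Answer: 7

Derivation:
Hunk 1: at line 1 remove [ubk,wbdr,mpgj] add [ouwpi,fikfj] -> 6 lines: mtm izn ouwpi fikfj lvr ujh
Hunk 2: at line 1 remove [ouwpi,fikfj] add [tvms,yuxg] -> 6 lines: mtm izn tvms yuxg lvr ujh
Hunk 3: at line 3 remove [yuxg,lvr] add [gohz,uusjv] -> 6 lines: mtm izn tvms gohz uusjv ujh
Hunk 4: at line 1 remove [tvms,gohz] add [isudt,mjdnm,rnbn] -> 7 lines: mtm izn isudt mjdnm rnbn uusjv ujh
Hunk 5: at line 1 remove [isudt,mjdnm,rnbn] add [uvz] -> 5 lines: mtm izn uvz uusjv ujh
Hunk 6: at line 1 remove [uvz] add [qyrk,hxb,tsz] -> 7 lines: mtm izn qyrk hxb tsz uusjv ujh
Final line count: 7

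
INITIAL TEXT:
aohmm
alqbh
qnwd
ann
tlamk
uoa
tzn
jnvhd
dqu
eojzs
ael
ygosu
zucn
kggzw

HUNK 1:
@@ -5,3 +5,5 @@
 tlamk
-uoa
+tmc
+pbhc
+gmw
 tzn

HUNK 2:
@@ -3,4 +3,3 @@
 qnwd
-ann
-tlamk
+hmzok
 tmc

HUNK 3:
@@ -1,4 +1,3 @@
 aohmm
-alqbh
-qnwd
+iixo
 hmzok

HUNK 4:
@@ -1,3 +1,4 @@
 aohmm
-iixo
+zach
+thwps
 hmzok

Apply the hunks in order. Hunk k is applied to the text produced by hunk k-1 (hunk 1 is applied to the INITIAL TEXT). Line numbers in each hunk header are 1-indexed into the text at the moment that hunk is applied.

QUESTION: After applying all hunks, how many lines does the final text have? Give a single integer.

Hunk 1: at line 5 remove [uoa] add [tmc,pbhc,gmw] -> 16 lines: aohmm alqbh qnwd ann tlamk tmc pbhc gmw tzn jnvhd dqu eojzs ael ygosu zucn kggzw
Hunk 2: at line 3 remove [ann,tlamk] add [hmzok] -> 15 lines: aohmm alqbh qnwd hmzok tmc pbhc gmw tzn jnvhd dqu eojzs ael ygosu zucn kggzw
Hunk 3: at line 1 remove [alqbh,qnwd] add [iixo] -> 14 lines: aohmm iixo hmzok tmc pbhc gmw tzn jnvhd dqu eojzs ael ygosu zucn kggzw
Hunk 4: at line 1 remove [iixo] add [zach,thwps] -> 15 lines: aohmm zach thwps hmzok tmc pbhc gmw tzn jnvhd dqu eojzs ael ygosu zucn kggzw
Final line count: 15

Answer: 15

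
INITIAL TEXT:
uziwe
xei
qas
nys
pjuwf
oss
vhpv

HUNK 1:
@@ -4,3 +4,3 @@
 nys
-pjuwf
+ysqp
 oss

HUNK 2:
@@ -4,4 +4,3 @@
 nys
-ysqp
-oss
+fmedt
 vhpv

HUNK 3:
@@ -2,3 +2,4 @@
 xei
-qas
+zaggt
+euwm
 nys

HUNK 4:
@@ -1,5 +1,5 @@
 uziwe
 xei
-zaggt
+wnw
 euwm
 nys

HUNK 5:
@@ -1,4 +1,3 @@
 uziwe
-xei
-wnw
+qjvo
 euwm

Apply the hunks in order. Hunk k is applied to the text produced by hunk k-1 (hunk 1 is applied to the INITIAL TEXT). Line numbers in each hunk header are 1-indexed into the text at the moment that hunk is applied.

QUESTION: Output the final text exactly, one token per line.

Answer: uziwe
qjvo
euwm
nys
fmedt
vhpv

Derivation:
Hunk 1: at line 4 remove [pjuwf] add [ysqp] -> 7 lines: uziwe xei qas nys ysqp oss vhpv
Hunk 2: at line 4 remove [ysqp,oss] add [fmedt] -> 6 lines: uziwe xei qas nys fmedt vhpv
Hunk 3: at line 2 remove [qas] add [zaggt,euwm] -> 7 lines: uziwe xei zaggt euwm nys fmedt vhpv
Hunk 4: at line 1 remove [zaggt] add [wnw] -> 7 lines: uziwe xei wnw euwm nys fmedt vhpv
Hunk 5: at line 1 remove [xei,wnw] add [qjvo] -> 6 lines: uziwe qjvo euwm nys fmedt vhpv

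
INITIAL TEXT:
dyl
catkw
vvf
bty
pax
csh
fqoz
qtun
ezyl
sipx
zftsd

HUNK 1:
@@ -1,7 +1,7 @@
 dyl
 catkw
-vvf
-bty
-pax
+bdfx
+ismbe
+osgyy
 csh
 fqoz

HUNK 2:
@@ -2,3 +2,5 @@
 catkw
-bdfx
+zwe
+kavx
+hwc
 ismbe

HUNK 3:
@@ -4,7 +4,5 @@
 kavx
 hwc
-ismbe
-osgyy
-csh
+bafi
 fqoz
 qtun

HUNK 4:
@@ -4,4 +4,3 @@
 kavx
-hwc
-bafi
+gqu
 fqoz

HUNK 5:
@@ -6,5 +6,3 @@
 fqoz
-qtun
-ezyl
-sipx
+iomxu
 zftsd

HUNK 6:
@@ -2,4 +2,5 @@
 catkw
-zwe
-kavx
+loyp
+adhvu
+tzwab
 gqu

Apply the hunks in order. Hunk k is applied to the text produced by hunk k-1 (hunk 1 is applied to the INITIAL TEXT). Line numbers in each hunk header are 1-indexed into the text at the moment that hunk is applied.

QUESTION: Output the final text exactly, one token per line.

Answer: dyl
catkw
loyp
adhvu
tzwab
gqu
fqoz
iomxu
zftsd

Derivation:
Hunk 1: at line 1 remove [vvf,bty,pax] add [bdfx,ismbe,osgyy] -> 11 lines: dyl catkw bdfx ismbe osgyy csh fqoz qtun ezyl sipx zftsd
Hunk 2: at line 2 remove [bdfx] add [zwe,kavx,hwc] -> 13 lines: dyl catkw zwe kavx hwc ismbe osgyy csh fqoz qtun ezyl sipx zftsd
Hunk 3: at line 4 remove [ismbe,osgyy,csh] add [bafi] -> 11 lines: dyl catkw zwe kavx hwc bafi fqoz qtun ezyl sipx zftsd
Hunk 4: at line 4 remove [hwc,bafi] add [gqu] -> 10 lines: dyl catkw zwe kavx gqu fqoz qtun ezyl sipx zftsd
Hunk 5: at line 6 remove [qtun,ezyl,sipx] add [iomxu] -> 8 lines: dyl catkw zwe kavx gqu fqoz iomxu zftsd
Hunk 6: at line 2 remove [zwe,kavx] add [loyp,adhvu,tzwab] -> 9 lines: dyl catkw loyp adhvu tzwab gqu fqoz iomxu zftsd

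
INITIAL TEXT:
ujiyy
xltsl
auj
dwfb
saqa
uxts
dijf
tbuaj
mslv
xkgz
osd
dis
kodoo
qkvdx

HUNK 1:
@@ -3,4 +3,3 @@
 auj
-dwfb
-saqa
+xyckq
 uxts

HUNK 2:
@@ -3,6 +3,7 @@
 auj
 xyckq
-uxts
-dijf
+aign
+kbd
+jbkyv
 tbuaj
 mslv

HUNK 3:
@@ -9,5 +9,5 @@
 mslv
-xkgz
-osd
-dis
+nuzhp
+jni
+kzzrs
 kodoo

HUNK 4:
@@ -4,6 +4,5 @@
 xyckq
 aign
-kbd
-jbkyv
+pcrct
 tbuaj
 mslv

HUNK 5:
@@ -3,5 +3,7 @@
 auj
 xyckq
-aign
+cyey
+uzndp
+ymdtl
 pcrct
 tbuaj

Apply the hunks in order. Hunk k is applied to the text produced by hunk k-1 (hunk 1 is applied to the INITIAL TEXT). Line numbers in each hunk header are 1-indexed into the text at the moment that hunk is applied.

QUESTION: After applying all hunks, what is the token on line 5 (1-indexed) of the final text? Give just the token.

Hunk 1: at line 3 remove [dwfb,saqa] add [xyckq] -> 13 lines: ujiyy xltsl auj xyckq uxts dijf tbuaj mslv xkgz osd dis kodoo qkvdx
Hunk 2: at line 3 remove [uxts,dijf] add [aign,kbd,jbkyv] -> 14 lines: ujiyy xltsl auj xyckq aign kbd jbkyv tbuaj mslv xkgz osd dis kodoo qkvdx
Hunk 3: at line 9 remove [xkgz,osd,dis] add [nuzhp,jni,kzzrs] -> 14 lines: ujiyy xltsl auj xyckq aign kbd jbkyv tbuaj mslv nuzhp jni kzzrs kodoo qkvdx
Hunk 4: at line 4 remove [kbd,jbkyv] add [pcrct] -> 13 lines: ujiyy xltsl auj xyckq aign pcrct tbuaj mslv nuzhp jni kzzrs kodoo qkvdx
Hunk 5: at line 3 remove [aign] add [cyey,uzndp,ymdtl] -> 15 lines: ujiyy xltsl auj xyckq cyey uzndp ymdtl pcrct tbuaj mslv nuzhp jni kzzrs kodoo qkvdx
Final line 5: cyey

Answer: cyey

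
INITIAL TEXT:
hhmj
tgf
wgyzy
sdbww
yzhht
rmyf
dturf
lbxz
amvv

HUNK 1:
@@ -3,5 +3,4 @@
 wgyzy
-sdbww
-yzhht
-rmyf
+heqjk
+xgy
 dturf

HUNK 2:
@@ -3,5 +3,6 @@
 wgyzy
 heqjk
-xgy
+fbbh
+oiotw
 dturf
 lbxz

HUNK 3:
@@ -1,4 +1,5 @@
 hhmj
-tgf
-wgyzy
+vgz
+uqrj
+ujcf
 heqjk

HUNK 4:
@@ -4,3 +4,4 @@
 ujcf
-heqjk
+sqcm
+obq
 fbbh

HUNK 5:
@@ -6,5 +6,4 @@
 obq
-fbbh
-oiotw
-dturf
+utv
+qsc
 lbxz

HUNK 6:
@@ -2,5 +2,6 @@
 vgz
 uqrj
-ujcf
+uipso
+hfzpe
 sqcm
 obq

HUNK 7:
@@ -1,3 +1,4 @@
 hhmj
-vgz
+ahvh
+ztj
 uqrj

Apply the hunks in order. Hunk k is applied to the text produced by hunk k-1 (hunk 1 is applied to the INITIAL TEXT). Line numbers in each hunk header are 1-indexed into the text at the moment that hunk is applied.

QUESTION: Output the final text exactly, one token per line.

Answer: hhmj
ahvh
ztj
uqrj
uipso
hfzpe
sqcm
obq
utv
qsc
lbxz
amvv

Derivation:
Hunk 1: at line 3 remove [sdbww,yzhht,rmyf] add [heqjk,xgy] -> 8 lines: hhmj tgf wgyzy heqjk xgy dturf lbxz amvv
Hunk 2: at line 3 remove [xgy] add [fbbh,oiotw] -> 9 lines: hhmj tgf wgyzy heqjk fbbh oiotw dturf lbxz amvv
Hunk 3: at line 1 remove [tgf,wgyzy] add [vgz,uqrj,ujcf] -> 10 lines: hhmj vgz uqrj ujcf heqjk fbbh oiotw dturf lbxz amvv
Hunk 4: at line 4 remove [heqjk] add [sqcm,obq] -> 11 lines: hhmj vgz uqrj ujcf sqcm obq fbbh oiotw dturf lbxz amvv
Hunk 5: at line 6 remove [fbbh,oiotw,dturf] add [utv,qsc] -> 10 lines: hhmj vgz uqrj ujcf sqcm obq utv qsc lbxz amvv
Hunk 6: at line 2 remove [ujcf] add [uipso,hfzpe] -> 11 lines: hhmj vgz uqrj uipso hfzpe sqcm obq utv qsc lbxz amvv
Hunk 7: at line 1 remove [vgz] add [ahvh,ztj] -> 12 lines: hhmj ahvh ztj uqrj uipso hfzpe sqcm obq utv qsc lbxz amvv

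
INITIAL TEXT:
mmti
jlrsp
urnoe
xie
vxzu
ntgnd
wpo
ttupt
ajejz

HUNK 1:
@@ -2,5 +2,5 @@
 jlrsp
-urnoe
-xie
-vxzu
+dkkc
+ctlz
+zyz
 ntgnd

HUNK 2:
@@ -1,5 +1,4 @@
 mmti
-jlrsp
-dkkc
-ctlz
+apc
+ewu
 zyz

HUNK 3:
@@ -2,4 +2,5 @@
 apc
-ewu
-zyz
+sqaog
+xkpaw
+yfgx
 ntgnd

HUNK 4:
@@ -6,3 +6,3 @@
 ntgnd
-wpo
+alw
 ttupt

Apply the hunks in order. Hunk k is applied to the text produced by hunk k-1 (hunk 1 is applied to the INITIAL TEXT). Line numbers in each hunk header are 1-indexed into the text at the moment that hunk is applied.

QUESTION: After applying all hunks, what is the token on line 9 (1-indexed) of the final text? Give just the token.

Answer: ajejz

Derivation:
Hunk 1: at line 2 remove [urnoe,xie,vxzu] add [dkkc,ctlz,zyz] -> 9 lines: mmti jlrsp dkkc ctlz zyz ntgnd wpo ttupt ajejz
Hunk 2: at line 1 remove [jlrsp,dkkc,ctlz] add [apc,ewu] -> 8 lines: mmti apc ewu zyz ntgnd wpo ttupt ajejz
Hunk 3: at line 2 remove [ewu,zyz] add [sqaog,xkpaw,yfgx] -> 9 lines: mmti apc sqaog xkpaw yfgx ntgnd wpo ttupt ajejz
Hunk 4: at line 6 remove [wpo] add [alw] -> 9 lines: mmti apc sqaog xkpaw yfgx ntgnd alw ttupt ajejz
Final line 9: ajejz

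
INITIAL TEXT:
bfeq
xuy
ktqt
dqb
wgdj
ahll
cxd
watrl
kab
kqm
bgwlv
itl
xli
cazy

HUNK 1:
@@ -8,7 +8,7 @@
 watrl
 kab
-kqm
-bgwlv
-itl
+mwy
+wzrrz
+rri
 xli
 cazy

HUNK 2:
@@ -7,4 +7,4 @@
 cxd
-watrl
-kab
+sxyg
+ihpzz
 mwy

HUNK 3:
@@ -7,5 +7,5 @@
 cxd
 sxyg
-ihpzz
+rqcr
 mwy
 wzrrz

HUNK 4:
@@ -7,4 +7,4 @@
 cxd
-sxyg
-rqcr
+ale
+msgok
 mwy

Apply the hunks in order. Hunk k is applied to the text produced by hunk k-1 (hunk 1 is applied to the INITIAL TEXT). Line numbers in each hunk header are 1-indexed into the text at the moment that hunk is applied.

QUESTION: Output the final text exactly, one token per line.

Hunk 1: at line 8 remove [kqm,bgwlv,itl] add [mwy,wzrrz,rri] -> 14 lines: bfeq xuy ktqt dqb wgdj ahll cxd watrl kab mwy wzrrz rri xli cazy
Hunk 2: at line 7 remove [watrl,kab] add [sxyg,ihpzz] -> 14 lines: bfeq xuy ktqt dqb wgdj ahll cxd sxyg ihpzz mwy wzrrz rri xli cazy
Hunk 3: at line 7 remove [ihpzz] add [rqcr] -> 14 lines: bfeq xuy ktqt dqb wgdj ahll cxd sxyg rqcr mwy wzrrz rri xli cazy
Hunk 4: at line 7 remove [sxyg,rqcr] add [ale,msgok] -> 14 lines: bfeq xuy ktqt dqb wgdj ahll cxd ale msgok mwy wzrrz rri xli cazy

Answer: bfeq
xuy
ktqt
dqb
wgdj
ahll
cxd
ale
msgok
mwy
wzrrz
rri
xli
cazy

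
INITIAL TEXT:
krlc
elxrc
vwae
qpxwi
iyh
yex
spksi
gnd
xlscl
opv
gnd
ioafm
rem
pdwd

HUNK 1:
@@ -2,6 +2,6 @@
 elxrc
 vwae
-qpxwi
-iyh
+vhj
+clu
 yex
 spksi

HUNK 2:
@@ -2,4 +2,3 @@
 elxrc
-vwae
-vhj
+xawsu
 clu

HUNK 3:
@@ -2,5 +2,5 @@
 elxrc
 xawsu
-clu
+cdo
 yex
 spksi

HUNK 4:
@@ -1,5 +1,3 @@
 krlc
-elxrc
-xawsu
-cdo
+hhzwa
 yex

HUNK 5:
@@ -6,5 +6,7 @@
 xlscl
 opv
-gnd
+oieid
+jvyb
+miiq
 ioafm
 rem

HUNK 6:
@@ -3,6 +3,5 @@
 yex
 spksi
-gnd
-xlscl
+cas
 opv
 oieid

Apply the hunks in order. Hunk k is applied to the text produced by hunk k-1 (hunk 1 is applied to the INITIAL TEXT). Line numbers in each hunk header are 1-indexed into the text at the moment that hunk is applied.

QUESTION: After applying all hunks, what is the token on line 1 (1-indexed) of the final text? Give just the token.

Hunk 1: at line 2 remove [qpxwi,iyh] add [vhj,clu] -> 14 lines: krlc elxrc vwae vhj clu yex spksi gnd xlscl opv gnd ioafm rem pdwd
Hunk 2: at line 2 remove [vwae,vhj] add [xawsu] -> 13 lines: krlc elxrc xawsu clu yex spksi gnd xlscl opv gnd ioafm rem pdwd
Hunk 3: at line 2 remove [clu] add [cdo] -> 13 lines: krlc elxrc xawsu cdo yex spksi gnd xlscl opv gnd ioafm rem pdwd
Hunk 4: at line 1 remove [elxrc,xawsu,cdo] add [hhzwa] -> 11 lines: krlc hhzwa yex spksi gnd xlscl opv gnd ioafm rem pdwd
Hunk 5: at line 6 remove [gnd] add [oieid,jvyb,miiq] -> 13 lines: krlc hhzwa yex spksi gnd xlscl opv oieid jvyb miiq ioafm rem pdwd
Hunk 6: at line 3 remove [gnd,xlscl] add [cas] -> 12 lines: krlc hhzwa yex spksi cas opv oieid jvyb miiq ioafm rem pdwd
Final line 1: krlc

Answer: krlc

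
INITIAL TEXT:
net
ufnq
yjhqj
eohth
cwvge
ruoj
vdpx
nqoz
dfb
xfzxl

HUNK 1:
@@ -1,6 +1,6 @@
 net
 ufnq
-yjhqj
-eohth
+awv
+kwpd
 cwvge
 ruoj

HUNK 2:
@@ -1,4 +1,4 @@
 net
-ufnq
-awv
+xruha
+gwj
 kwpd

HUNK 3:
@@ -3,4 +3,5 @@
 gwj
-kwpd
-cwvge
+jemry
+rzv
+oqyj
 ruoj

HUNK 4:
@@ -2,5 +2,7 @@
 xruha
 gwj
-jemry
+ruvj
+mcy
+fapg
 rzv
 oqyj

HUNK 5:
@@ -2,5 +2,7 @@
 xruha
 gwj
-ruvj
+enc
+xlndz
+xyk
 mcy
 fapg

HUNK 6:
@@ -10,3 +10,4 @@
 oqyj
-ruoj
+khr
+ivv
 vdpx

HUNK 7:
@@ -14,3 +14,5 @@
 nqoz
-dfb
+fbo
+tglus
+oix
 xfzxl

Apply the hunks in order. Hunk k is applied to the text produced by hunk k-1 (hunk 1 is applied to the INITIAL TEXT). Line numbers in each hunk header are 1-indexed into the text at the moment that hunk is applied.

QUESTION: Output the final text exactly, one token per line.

Hunk 1: at line 1 remove [yjhqj,eohth] add [awv,kwpd] -> 10 lines: net ufnq awv kwpd cwvge ruoj vdpx nqoz dfb xfzxl
Hunk 2: at line 1 remove [ufnq,awv] add [xruha,gwj] -> 10 lines: net xruha gwj kwpd cwvge ruoj vdpx nqoz dfb xfzxl
Hunk 3: at line 3 remove [kwpd,cwvge] add [jemry,rzv,oqyj] -> 11 lines: net xruha gwj jemry rzv oqyj ruoj vdpx nqoz dfb xfzxl
Hunk 4: at line 2 remove [jemry] add [ruvj,mcy,fapg] -> 13 lines: net xruha gwj ruvj mcy fapg rzv oqyj ruoj vdpx nqoz dfb xfzxl
Hunk 5: at line 2 remove [ruvj] add [enc,xlndz,xyk] -> 15 lines: net xruha gwj enc xlndz xyk mcy fapg rzv oqyj ruoj vdpx nqoz dfb xfzxl
Hunk 6: at line 10 remove [ruoj] add [khr,ivv] -> 16 lines: net xruha gwj enc xlndz xyk mcy fapg rzv oqyj khr ivv vdpx nqoz dfb xfzxl
Hunk 7: at line 14 remove [dfb] add [fbo,tglus,oix] -> 18 lines: net xruha gwj enc xlndz xyk mcy fapg rzv oqyj khr ivv vdpx nqoz fbo tglus oix xfzxl

Answer: net
xruha
gwj
enc
xlndz
xyk
mcy
fapg
rzv
oqyj
khr
ivv
vdpx
nqoz
fbo
tglus
oix
xfzxl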